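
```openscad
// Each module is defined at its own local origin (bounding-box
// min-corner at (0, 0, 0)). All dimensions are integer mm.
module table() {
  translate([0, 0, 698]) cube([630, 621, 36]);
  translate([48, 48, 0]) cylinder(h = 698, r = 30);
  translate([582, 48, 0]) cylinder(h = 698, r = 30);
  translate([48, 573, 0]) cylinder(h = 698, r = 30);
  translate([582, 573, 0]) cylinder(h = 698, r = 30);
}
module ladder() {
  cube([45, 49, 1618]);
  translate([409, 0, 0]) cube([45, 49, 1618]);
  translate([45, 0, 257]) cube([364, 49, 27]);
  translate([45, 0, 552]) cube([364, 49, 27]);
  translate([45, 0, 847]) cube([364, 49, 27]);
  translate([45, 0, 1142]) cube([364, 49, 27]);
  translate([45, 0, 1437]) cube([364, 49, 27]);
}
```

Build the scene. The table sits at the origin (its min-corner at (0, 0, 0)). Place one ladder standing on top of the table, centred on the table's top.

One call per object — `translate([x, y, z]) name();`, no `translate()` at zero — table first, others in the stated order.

table();
translate([88, 286, 734]) ladder();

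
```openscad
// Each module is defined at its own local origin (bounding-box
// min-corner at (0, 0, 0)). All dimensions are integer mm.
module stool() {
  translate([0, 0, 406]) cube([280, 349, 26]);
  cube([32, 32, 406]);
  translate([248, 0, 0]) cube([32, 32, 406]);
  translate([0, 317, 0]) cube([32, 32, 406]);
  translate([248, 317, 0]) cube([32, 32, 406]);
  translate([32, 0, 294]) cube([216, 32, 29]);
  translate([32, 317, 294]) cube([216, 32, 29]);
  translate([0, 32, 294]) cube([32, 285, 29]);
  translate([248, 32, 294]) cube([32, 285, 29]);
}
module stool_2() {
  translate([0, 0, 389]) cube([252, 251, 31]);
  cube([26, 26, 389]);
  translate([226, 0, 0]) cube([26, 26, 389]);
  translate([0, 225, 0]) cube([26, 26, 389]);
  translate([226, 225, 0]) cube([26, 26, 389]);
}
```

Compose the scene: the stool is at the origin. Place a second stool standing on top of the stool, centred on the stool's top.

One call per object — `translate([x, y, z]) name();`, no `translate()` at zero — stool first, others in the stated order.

stool();
translate([14, 49, 432]) stool_2();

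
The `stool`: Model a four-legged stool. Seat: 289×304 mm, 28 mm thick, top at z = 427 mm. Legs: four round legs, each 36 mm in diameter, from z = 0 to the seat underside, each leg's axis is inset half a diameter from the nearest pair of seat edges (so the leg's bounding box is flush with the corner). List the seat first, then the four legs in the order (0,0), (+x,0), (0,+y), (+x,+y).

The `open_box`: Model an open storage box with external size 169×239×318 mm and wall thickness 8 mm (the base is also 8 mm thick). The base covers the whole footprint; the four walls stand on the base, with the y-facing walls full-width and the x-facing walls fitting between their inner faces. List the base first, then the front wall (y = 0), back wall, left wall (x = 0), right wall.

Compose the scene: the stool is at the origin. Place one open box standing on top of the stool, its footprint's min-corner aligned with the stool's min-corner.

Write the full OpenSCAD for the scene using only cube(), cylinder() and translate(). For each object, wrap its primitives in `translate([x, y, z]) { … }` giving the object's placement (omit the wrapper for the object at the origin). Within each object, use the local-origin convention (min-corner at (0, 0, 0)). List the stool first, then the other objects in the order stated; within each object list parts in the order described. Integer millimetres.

translate([0, 0, 399]) cube([289, 304, 28]);
translate([18, 18, 0]) cylinder(h = 399, r = 18);
translate([271, 18, 0]) cylinder(h = 399, r = 18);
translate([18, 286, 0]) cylinder(h = 399, r = 18);
translate([271, 286, 0]) cylinder(h = 399, r = 18);
translate([0, 0, 427]) {
  cube([169, 239, 8]);
  translate([0, 0, 8]) cube([169, 8, 310]);
  translate([0, 231, 8]) cube([169, 8, 310]);
  translate([0, 8, 8]) cube([8, 223, 310]);
  translate([161, 8, 8]) cube([8, 223, 310]);
}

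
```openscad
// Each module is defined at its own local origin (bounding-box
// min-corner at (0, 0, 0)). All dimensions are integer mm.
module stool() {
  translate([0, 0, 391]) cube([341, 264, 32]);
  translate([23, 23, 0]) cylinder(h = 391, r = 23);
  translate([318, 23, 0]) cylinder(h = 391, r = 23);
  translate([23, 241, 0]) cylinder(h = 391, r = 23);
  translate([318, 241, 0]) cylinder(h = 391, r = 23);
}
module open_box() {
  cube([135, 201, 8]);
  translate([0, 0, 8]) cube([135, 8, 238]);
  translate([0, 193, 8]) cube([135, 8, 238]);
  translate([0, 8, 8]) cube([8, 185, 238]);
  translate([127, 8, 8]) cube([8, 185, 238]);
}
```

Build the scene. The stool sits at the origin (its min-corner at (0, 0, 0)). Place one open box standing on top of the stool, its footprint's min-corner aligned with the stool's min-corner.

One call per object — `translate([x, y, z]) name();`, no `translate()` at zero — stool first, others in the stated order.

stool();
translate([0, 0, 423]) open_box();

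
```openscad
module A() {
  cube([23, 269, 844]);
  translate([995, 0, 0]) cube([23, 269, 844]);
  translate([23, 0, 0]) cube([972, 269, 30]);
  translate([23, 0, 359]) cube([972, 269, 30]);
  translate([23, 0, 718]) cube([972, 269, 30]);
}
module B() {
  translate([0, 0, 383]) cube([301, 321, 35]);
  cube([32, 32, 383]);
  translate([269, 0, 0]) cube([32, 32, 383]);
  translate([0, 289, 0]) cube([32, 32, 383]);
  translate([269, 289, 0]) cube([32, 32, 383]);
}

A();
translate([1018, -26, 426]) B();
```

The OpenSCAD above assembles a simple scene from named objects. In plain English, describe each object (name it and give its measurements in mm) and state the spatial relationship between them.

A is an open bookshelf. Two side panels, each 23 mm thick, 269 mm deep and 844 mm tall, stand 1018 mm apart (outside-to-outside). Between them sit 3 shelves, each 30 mm thick and 269 mm deep, spanning the full gap between the sides. The bottom shelf rests on the floor (its underside at z = 0) and the clear gap between one shelf's top and the next shelf's underside is 329 mm.

B is a four-legged stool. The seat is a 301×321×35 mm slab whose top surface is at z = 418 mm; four square legs, each 32×32 mm in cross-section, run from the floor (z = 0) to the underside of the seat, each flush with a corner of the seat.

The stool is beside the bookshelf with their tops flush at z = 844.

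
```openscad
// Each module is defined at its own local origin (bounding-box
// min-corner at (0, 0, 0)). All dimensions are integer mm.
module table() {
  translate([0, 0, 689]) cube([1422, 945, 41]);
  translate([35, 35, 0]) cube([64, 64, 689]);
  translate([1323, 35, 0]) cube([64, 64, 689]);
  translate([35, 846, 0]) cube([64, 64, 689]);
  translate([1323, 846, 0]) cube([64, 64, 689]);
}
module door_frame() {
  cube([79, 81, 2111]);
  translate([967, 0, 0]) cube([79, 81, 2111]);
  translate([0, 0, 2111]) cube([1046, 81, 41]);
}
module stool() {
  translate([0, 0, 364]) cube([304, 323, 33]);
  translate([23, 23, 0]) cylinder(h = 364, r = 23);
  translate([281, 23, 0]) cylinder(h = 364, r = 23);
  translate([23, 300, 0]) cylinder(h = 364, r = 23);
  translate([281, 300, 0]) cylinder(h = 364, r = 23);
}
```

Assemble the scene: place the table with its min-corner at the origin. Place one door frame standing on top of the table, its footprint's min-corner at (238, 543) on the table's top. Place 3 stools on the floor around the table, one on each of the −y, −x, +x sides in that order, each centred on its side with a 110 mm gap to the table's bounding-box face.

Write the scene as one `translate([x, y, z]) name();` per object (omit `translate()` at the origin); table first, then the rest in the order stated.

table();
translate([238, 543, 730]) door_frame();
translate([559, -433, 0]) stool();
translate([-414, 311, 0]) stool();
translate([1532, 311, 0]) stool();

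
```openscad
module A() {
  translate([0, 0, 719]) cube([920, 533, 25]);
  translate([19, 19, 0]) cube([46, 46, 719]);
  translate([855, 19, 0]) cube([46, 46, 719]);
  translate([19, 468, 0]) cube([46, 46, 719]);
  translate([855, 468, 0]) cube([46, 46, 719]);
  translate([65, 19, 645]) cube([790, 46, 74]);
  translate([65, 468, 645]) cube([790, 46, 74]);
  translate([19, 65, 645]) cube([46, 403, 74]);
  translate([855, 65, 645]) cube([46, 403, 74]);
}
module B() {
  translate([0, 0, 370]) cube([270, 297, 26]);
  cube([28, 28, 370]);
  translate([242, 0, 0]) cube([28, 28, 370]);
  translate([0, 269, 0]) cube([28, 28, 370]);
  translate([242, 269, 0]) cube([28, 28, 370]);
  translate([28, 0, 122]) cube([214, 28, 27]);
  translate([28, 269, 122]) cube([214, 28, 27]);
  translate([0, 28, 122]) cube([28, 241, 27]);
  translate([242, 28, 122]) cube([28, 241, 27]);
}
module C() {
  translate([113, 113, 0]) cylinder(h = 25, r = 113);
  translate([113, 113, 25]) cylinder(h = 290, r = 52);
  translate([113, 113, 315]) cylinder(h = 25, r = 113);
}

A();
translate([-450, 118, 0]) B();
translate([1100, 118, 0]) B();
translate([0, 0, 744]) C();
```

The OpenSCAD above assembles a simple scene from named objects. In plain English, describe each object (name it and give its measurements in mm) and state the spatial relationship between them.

A is a rectangular dining table. The top is 920×533×25 mm with its upper surface at z = 744 mm. It stands on four 46×46 mm square legs, each inset 19 mm from the nearest pair of top edges, running from the floor to the underside of the top. Four apron rails, 46 mm thick and 74 mm tall, run between adjacent legs with their top edges flush with the underside of the top and their outer faces flush with the legs' outer faces.

B is a simple wooden stool: a rectangular seat 270 mm (x) by 297 mm (y), 26 mm thick, top face at z = 396 mm, on four square legs, each 28×28 mm in cross-section. The legs rest on z = 0, each flush with a corner of the seat. Four stretchers, 28 mm wide and 27 mm tall, connect adjacent legs with their undersides at z = 122 mm, each running between the inner faces of the legs it joins and aligned with the legs' outer faces on the other axis.

C is a spool: two coaxial disc flanges of radius 113 mm and thickness 25 mm, joined by a core cylinder of radius 52 mm and height 290 mm. The lower flange rests on z = 0 and the three cylinders share a vertical axis.

Two stools sit around the table at the −x, +x sides. The spool is on top of the table.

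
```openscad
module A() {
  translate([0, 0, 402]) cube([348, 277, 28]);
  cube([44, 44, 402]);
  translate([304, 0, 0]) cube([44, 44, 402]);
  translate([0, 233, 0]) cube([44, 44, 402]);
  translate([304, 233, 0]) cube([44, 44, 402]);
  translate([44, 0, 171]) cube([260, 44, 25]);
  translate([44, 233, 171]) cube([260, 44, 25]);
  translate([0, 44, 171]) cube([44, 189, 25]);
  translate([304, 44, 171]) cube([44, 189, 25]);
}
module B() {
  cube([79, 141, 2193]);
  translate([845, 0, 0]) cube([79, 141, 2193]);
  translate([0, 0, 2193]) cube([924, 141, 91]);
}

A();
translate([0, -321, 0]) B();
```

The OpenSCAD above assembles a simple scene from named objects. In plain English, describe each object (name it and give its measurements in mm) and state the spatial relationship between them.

A is a four-legged stool. The seat is 348×277 mm, 28 mm thick, top at z = 430 mm. It stands on four square legs, each 44×44 mm in cross-section, from z = 0 to the seat underside, each flush with a corner of the seat. Four stretchers, 44 mm wide and 25 mm tall, connect adjacent legs with their undersides at z = 171 mm, each running between the inner faces of the legs it joins and aligned with the legs' outer faces on the other axis.

B is a door frame. The clear opening is 766 mm wide and 2193 mm high. Two 79 mm wide jambs, 141 mm deep, stand either side of the opening from the floor to the top of the opening. A 91 mm thick head sits across the top of both jambs, spanning the full outside width of the frame.

The door frame is on the floor beside the stool on its −y side.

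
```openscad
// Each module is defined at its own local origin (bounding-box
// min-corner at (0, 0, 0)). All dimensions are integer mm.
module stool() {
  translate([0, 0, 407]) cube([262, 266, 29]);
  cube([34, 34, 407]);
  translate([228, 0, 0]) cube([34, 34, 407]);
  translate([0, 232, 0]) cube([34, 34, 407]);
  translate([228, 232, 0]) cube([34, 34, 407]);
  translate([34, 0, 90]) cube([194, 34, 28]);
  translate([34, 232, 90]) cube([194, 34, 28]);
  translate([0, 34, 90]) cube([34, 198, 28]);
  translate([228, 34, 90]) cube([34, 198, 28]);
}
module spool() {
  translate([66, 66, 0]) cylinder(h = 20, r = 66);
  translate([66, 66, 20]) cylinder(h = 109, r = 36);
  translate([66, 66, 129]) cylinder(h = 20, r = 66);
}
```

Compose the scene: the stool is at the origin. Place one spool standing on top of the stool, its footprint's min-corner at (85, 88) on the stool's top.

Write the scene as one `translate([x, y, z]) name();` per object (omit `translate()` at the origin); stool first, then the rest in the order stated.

stool();
translate([85, 88, 436]) spool();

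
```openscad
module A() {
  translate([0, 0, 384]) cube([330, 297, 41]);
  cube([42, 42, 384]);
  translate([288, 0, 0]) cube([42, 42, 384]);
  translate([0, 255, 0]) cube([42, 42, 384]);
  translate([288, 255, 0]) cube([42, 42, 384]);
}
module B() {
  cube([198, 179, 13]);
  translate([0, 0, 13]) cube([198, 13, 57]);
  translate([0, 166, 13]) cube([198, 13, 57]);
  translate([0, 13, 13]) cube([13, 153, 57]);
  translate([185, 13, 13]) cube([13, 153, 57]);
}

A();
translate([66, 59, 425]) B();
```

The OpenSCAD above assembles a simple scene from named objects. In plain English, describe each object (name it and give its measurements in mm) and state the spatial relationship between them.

A is a simple wooden stool: a rectangular seat 330 mm (x) by 297 mm (y), 41 mm thick, top face at z = 425 mm, on four square legs, each 42×42 mm in cross-section. The legs rest on z = 0, each flush with a corner of the seat.

B is an open-topped rectangular box: outside dimensions 198×179×70 mm, with a uniform wall and base thickness of 13 mm. The base is a full 198×179 slab on the floor; four walls sit on top of the base. The front and back walls (the −y and +y sides) span the full width; the two side walls fit between them.

The open box is on top of the stool, centred.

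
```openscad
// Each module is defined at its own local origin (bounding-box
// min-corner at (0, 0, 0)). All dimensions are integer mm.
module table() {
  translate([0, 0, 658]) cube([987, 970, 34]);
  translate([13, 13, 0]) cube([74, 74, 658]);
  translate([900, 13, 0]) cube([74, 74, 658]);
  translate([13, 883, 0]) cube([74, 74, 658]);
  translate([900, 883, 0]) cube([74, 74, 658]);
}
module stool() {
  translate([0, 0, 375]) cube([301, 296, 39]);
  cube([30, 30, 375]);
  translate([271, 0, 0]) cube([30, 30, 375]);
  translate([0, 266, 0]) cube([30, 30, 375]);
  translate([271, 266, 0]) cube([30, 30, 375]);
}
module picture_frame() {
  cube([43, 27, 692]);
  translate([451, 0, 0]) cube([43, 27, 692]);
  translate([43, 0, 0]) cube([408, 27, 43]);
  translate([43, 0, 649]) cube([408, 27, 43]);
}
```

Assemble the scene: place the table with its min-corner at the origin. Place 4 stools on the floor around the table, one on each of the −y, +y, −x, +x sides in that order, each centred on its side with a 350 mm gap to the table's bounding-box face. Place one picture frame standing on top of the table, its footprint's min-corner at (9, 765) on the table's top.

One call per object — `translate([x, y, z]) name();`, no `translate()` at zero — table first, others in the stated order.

table();
translate([343, -646, 0]) stool();
translate([343, 1320, 0]) stool();
translate([-651, 337, 0]) stool();
translate([1337, 337, 0]) stool();
translate([9, 765, 692]) picture_frame();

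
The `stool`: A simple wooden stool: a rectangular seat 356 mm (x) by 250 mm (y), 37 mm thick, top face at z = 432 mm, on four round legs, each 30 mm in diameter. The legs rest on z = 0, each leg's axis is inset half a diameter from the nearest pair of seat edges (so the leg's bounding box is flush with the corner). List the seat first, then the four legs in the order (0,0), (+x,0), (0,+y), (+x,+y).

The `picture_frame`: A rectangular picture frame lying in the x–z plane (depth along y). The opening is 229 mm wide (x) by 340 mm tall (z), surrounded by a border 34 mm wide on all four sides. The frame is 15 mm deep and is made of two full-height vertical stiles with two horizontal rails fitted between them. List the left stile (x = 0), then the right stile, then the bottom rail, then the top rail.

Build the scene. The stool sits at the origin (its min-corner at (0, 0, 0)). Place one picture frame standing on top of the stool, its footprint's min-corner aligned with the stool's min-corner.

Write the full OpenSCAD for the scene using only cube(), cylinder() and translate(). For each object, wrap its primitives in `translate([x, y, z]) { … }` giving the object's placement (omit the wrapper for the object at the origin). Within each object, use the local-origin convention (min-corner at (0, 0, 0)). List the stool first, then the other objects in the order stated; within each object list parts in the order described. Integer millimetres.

translate([0, 0, 395]) cube([356, 250, 37]);
translate([15, 15, 0]) cylinder(h = 395, r = 15);
translate([341, 15, 0]) cylinder(h = 395, r = 15);
translate([15, 235, 0]) cylinder(h = 395, r = 15);
translate([341, 235, 0]) cylinder(h = 395, r = 15);
translate([0, 0, 432]) {
  cube([34, 15, 408]);
  translate([263, 0, 0]) cube([34, 15, 408]);
  translate([34, 0, 0]) cube([229, 15, 34]);
  translate([34, 0, 374]) cube([229, 15, 34]);
}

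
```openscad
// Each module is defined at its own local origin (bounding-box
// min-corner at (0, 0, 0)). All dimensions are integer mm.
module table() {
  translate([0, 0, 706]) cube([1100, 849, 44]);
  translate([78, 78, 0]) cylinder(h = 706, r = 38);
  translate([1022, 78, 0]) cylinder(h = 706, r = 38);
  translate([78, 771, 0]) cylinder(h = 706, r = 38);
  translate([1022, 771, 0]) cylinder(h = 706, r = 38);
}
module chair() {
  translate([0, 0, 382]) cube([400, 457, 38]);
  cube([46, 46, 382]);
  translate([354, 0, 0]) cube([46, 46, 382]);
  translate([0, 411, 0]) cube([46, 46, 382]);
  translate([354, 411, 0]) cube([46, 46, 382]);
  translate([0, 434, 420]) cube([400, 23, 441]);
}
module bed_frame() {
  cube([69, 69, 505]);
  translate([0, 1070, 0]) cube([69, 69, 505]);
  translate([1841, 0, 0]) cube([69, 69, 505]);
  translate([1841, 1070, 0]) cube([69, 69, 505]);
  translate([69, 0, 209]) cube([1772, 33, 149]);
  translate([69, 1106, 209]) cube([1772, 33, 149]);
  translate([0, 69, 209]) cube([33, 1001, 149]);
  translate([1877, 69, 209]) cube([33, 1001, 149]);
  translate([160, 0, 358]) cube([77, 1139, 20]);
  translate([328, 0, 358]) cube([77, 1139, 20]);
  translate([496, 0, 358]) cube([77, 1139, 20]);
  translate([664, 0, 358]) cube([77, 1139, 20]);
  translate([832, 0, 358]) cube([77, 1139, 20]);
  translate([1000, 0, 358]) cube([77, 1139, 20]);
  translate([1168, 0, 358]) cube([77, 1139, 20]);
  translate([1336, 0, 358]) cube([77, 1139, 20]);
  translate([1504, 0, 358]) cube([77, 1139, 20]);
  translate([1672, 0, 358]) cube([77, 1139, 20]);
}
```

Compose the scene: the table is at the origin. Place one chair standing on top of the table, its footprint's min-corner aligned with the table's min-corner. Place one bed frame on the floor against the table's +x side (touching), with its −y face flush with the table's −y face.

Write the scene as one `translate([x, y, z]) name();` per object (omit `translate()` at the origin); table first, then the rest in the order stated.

table();
translate([0, 0, 750]) chair();
translate([1100, 0, 0]) bed_frame();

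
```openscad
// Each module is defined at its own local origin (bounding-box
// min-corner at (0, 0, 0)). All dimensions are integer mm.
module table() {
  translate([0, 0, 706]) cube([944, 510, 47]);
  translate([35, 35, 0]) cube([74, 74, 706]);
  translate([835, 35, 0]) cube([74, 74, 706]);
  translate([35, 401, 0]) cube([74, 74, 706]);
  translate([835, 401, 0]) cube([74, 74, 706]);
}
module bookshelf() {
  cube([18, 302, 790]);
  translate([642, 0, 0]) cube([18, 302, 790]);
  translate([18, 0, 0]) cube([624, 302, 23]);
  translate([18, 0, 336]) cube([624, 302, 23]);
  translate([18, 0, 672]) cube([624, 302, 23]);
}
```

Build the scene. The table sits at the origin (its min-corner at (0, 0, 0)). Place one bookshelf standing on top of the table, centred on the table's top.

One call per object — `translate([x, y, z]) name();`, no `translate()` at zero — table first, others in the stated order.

table();
translate([142, 104, 753]) bookshelf();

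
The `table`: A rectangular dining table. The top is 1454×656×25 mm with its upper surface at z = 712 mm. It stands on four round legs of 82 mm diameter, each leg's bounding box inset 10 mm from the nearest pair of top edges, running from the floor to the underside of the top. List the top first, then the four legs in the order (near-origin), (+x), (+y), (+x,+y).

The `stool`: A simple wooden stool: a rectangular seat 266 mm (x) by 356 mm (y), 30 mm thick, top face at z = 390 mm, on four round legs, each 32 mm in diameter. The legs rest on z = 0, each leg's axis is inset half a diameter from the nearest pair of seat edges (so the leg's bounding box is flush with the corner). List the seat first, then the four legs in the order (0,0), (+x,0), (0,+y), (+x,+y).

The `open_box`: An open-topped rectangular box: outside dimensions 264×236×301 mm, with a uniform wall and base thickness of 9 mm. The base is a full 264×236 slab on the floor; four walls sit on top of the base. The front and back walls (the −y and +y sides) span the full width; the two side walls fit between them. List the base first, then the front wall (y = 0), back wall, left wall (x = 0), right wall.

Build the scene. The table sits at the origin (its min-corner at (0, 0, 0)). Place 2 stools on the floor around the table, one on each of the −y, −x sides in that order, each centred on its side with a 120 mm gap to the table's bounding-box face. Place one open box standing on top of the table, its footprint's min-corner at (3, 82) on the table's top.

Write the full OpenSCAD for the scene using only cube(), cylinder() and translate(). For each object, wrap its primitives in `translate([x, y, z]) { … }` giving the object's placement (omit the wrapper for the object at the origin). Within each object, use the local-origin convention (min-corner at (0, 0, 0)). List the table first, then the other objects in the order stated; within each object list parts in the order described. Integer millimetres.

translate([0, 0, 687]) cube([1454, 656, 25]);
translate([51, 51, 0]) cylinder(h = 687, r = 41);
translate([1403, 51, 0]) cylinder(h = 687, r = 41);
translate([51, 605, 0]) cylinder(h = 687, r = 41);
translate([1403, 605, 0]) cylinder(h = 687, r = 41);
translate([594, -476, 0]) {
  translate([0, 0, 360]) cube([266, 356, 30]);
  translate([16, 16, 0]) cylinder(h = 360, r = 16);
  translate([250, 16, 0]) cylinder(h = 360, r = 16);
  translate([16, 340, 0]) cylinder(h = 360, r = 16);
  translate([250, 340, 0]) cylinder(h = 360, r = 16);
}
translate([-386, 150, 0]) {
  translate([0, 0, 360]) cube([266, 356, 30]);
  translate([16, 16, 0]) cylinder(h = 360, r = 16);
  translate([250, 16, 0]) cylinder(h = 360, r = 16);
  translate([16, 340, 0]) cylinder(h = 360, r = 16);
  translate([250, 340, 0]) cylinder(h = 360, r = 16);
}
translate([3, 82, 712]) {
  cube([264, 236, 9]);
  translate([0, 0, 9]) cube([264, 9, 292]);
  translate([0, 227, 9]) cube([264, 9, 292]);
  translate([0, 9, 9]) cube([9, 218, 292]);
  translate([255, 9, 9]) cube([9, 218, 292]);
}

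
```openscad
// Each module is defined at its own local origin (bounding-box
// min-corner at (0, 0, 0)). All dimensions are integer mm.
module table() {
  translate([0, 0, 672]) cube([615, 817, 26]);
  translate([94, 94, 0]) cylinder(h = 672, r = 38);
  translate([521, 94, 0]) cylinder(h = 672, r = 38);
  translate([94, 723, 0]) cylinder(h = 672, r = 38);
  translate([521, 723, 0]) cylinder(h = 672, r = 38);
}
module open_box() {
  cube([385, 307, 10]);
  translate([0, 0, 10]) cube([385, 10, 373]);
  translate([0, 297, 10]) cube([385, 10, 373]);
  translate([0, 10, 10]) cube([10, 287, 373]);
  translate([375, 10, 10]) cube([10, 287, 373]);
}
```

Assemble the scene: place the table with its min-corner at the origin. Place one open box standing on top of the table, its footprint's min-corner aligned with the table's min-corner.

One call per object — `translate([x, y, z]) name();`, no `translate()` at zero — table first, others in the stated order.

table();
translate([0, 0, 698]) open_box();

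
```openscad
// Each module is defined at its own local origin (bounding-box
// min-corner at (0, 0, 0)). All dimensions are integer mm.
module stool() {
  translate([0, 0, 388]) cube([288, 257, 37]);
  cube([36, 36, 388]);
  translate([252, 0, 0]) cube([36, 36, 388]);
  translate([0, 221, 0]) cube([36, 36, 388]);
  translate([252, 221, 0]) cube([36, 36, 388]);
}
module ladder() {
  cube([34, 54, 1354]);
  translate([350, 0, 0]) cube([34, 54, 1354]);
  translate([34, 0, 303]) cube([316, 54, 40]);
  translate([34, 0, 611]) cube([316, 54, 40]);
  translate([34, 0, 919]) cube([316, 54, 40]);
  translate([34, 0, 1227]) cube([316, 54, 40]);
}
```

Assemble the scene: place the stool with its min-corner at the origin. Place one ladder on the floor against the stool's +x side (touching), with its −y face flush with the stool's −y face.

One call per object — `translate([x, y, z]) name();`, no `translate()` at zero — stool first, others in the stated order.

stool();
translate([288, 0, 0]) ladder();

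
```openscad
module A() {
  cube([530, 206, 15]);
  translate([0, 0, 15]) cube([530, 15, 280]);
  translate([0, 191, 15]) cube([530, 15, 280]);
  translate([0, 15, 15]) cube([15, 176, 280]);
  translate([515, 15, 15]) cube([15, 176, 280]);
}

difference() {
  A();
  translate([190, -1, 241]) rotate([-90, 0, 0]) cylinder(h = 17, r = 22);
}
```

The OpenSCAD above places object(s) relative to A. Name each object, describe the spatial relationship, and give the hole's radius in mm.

A is an open box. The open box has a circular hole through its front wall. The hole's radius is 22 mm.

The subtracted cylinder has r = 22 mm.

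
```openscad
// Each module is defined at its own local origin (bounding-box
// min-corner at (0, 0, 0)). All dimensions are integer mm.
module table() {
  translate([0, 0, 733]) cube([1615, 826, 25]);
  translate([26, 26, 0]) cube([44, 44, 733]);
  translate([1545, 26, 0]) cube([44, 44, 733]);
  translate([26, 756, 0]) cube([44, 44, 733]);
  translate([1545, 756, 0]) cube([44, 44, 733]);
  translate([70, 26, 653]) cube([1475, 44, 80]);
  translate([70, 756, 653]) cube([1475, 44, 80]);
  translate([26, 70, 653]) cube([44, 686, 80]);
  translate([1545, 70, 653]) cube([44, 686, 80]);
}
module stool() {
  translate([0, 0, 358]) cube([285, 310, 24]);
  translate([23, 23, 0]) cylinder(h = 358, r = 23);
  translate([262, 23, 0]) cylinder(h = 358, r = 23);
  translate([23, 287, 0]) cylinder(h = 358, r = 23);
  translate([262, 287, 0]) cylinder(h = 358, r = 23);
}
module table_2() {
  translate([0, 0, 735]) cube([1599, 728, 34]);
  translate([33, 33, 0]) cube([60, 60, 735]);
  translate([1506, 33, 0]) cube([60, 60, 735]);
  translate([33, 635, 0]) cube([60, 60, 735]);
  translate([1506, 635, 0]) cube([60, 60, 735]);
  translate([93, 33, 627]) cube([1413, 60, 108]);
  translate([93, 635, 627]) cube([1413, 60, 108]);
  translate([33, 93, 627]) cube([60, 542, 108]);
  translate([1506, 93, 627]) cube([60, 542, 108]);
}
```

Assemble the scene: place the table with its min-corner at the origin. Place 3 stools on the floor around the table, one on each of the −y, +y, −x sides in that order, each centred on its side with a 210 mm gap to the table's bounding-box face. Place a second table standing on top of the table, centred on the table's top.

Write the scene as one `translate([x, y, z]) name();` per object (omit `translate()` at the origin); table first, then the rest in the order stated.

table();
translate([665, -520, 0]) stool();
translate([665, 1036, 0]) stool();
translate([-495, 258, 0]) stool();
translate([8, 49, 758]) table_2();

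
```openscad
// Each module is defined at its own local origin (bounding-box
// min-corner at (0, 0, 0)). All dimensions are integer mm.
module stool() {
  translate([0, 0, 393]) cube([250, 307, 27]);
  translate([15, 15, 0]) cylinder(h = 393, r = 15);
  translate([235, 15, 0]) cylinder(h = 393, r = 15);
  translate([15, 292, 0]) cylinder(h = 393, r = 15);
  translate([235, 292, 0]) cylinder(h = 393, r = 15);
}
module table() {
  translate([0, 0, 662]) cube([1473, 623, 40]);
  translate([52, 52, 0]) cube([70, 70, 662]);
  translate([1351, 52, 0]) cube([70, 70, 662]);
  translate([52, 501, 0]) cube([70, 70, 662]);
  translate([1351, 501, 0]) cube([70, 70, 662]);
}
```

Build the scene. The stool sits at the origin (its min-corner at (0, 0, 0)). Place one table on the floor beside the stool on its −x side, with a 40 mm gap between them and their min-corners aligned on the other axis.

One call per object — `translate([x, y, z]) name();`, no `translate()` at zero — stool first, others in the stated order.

stool();
translate([-1513, 0, 0]) table();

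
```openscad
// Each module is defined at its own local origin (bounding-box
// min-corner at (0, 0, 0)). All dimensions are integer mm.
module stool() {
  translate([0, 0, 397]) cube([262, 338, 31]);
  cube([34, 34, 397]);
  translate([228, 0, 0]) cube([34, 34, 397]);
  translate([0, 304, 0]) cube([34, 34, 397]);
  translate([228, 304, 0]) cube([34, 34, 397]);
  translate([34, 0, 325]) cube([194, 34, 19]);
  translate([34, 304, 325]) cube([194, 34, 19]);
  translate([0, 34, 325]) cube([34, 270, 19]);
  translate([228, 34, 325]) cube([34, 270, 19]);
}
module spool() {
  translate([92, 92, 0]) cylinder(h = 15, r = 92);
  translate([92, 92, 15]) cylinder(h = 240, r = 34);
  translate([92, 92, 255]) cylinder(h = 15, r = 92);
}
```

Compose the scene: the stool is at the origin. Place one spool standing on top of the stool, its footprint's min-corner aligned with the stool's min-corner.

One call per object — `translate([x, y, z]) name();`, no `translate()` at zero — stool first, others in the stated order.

stool();
translate([0, 0, 428]) spool();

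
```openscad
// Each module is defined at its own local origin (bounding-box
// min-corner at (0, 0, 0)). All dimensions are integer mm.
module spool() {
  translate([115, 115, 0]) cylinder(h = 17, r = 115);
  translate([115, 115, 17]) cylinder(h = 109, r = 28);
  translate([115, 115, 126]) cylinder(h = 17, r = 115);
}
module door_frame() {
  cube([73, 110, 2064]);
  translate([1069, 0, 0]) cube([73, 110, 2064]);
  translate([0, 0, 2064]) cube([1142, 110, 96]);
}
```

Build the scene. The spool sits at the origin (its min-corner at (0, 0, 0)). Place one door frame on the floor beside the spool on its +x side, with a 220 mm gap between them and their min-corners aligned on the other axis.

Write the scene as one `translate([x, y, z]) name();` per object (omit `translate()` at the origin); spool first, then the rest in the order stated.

spool();
translate([450, 0, 0]) door_frame();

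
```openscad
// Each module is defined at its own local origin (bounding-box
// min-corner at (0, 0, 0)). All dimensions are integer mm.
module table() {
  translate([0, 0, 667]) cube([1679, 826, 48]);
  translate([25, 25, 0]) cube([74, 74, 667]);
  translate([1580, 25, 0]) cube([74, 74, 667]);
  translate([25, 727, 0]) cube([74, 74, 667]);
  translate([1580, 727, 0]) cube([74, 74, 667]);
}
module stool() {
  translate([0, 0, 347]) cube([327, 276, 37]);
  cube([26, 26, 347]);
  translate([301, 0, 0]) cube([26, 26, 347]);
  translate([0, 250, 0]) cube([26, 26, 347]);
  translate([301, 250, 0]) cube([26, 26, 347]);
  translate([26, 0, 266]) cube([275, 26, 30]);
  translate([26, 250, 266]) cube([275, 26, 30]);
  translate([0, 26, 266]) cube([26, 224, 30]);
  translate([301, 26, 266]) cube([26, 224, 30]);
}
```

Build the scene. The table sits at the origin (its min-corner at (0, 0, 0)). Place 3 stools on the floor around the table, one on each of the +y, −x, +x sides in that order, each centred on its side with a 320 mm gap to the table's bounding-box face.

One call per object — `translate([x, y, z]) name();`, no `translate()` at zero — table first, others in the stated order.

table();
translate([676, 1146, 0]) stool();
translate([-647, 275, 0]) stool();
translate([1999, 275, 0]) stool();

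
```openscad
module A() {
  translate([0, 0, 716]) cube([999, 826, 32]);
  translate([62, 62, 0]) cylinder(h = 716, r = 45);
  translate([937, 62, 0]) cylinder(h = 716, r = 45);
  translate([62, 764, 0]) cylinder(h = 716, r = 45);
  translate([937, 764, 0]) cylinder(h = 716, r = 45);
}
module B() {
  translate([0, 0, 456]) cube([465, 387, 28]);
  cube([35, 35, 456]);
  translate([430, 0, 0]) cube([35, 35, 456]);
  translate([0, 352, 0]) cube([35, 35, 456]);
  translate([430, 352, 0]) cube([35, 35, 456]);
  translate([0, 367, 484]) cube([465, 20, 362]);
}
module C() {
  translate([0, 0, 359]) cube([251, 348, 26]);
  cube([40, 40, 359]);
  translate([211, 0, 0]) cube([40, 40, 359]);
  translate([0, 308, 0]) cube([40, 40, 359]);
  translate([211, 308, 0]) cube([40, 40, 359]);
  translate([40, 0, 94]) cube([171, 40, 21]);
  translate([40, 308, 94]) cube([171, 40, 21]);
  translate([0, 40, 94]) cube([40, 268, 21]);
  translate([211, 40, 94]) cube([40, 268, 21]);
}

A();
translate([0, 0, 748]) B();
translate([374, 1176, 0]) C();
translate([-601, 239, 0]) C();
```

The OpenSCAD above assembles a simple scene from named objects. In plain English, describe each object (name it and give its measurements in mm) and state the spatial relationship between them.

A is a rectangular dining table. The top is 999×826×32 mm with its upper surface at z = 748 mm. It stands on four round legs of 90 mm diameter, each leg's bounding box inset 17 mm from the nearest pair of top edges, running from the floor to the underside of the top.

B is a chair. The seat is a 465×387×28 mm slab with its top at z = 484 mm, on four 35×35 mm corner legs (flush with the seat edges, standing on z = 0). A flat backrest 20 mm thick, 362 mm tall, spans the full seat width and rises from the seat top along its +y edge, rear face flush with the rear of the seat.

C is a four-legged stool. The seat is 251×348 mm, 26 mm thick, top at z = 385 mm. It stands on four square legs, each 40×40 mm in cross-section, from z = 0 to the seat underside, each flush with a corner of the seat. Four stretchers, 40 mm wide and 21 mm tall, connect adjacent legs with their undersides at z = 94 mm, each running between the inner faces of the legs it joins and aligned with the legs' outer faces on the other axis.

The chair is on top of the table. Two stools sit around the table at the +y, −x sides.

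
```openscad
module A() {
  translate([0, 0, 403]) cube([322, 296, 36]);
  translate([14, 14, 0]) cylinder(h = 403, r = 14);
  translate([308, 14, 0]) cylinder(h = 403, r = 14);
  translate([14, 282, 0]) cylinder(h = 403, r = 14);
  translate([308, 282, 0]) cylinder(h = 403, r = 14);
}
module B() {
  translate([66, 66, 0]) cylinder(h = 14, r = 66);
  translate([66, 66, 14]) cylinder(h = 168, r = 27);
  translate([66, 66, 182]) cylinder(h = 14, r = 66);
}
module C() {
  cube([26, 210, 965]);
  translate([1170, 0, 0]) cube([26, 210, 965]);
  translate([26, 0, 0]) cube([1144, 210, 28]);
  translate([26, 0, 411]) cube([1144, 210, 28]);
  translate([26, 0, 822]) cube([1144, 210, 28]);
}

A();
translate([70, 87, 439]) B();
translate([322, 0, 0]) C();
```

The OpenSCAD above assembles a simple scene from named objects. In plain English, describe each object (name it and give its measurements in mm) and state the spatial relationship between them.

A is a four-legged stool. The seat is a 322×296×36 mm slab whose top surface is at z = 439 mm; four round legs, each 28 mm in diameter, run from the floor (z = 0) to the underside of the seat, each leg's axis is inset half a diameter from the nearest pair of seat edges (so the leg's bounding box is flush with the corner).

B is a spool: two coaxial disc flanges of radius 66 mm and thickness 14 mm, joined by a core cylinder of radius 27 mm and height 168 mm. The lower flange rests on z = 0 and the three cylinders share a vertical axis.

C is an open bookshelf. Two side panels, each 26 mm thick, 210 mm deep and 965 mm tall, stand 1196 mm apart (outside-to-outside). Between them sit 3 shelves, each 28 mm thick and 210 mm deep, spanning the full gap between the sides. The bottom shelf rests on the floor (its underside at z = 0) and the clear gap between one shelf's top and the next shelf's underside is 383 mm.

The spool is on top of the stool. The bookshelf is against the stool's +x side, with their −y faces flush.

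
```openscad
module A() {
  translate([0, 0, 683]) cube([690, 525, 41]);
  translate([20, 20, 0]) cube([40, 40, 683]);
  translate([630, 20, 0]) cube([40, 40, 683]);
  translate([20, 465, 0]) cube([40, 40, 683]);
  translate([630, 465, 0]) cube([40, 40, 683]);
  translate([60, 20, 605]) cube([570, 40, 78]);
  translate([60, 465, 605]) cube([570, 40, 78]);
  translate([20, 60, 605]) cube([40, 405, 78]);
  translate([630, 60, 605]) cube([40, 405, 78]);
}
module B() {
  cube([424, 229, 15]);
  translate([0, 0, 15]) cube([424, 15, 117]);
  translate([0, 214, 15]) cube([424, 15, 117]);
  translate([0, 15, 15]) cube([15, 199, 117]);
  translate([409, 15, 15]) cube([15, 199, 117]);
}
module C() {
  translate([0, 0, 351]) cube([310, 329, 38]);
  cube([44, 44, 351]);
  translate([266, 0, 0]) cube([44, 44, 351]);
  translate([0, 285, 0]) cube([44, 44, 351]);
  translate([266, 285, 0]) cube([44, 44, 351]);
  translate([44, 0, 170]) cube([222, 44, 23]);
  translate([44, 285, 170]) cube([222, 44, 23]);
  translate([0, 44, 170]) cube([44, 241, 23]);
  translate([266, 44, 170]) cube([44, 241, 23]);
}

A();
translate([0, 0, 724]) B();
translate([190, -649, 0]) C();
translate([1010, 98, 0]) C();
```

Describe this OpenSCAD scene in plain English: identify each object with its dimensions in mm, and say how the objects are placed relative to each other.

A is a table: top 690 mm (x) × 525 mm (y), 41 mm thick, upper face at z = 724 mm, on four 40×40 mm square legs, each inset 20 mm from the nearest pair of top edges, running from z = 0 to the bottom of the top. Four apron rails, 40 mm thick and 78 mm tall, run between adjacent legs with their top edges flush with the underside of the top and their outer faces flush with the legs' outer faces.

B is an open storage box with external size 424×229×132 mm and wall thickness 15 mm (the base is also 15 mm thick). The base covers the whole footprint; the four walls stand on the base, with the y-facing walls full-width and the x-facing walls fitting between their inner faces.

C is a four-legged stool. The seat is a 310×329×38 mm slab whose top surface is at z = 389 mm; four square legs, each 44×44 mm in cross-section, run from the floor (z = 0) to the underside of the seat, each flush with a corner of the seat. Four stretchers, 44 mm wide and 23 mm tall, connect adjacent legs with their undersides at z = 170 mm, each running between the inner faces of the legs it joins and aligned with the legs' outer faces on the other axis.

The open box is on top of the table. Two stools sit around the table at the −y, +x sides.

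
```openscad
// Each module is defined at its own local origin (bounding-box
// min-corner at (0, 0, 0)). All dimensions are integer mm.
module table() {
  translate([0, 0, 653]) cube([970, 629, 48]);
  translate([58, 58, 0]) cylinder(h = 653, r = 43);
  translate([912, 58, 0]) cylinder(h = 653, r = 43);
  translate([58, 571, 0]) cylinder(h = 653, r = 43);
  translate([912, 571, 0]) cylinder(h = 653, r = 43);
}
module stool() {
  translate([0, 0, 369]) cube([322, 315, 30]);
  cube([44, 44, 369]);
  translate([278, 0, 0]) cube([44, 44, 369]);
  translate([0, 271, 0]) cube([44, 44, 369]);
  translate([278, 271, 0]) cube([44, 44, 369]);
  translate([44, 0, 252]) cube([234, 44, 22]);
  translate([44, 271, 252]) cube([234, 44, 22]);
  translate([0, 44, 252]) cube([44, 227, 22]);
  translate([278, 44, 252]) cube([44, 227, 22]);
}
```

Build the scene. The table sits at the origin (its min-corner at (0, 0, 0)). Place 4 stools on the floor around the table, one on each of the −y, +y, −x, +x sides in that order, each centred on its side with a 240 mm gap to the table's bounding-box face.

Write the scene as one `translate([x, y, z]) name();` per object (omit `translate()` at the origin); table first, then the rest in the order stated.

table();
translate([324, -555, 0]) stool();
translate([324, 869, 0]) stool();
translate([-562, 157, 0]) stool();
translate([1210, 157, 0]) stool();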